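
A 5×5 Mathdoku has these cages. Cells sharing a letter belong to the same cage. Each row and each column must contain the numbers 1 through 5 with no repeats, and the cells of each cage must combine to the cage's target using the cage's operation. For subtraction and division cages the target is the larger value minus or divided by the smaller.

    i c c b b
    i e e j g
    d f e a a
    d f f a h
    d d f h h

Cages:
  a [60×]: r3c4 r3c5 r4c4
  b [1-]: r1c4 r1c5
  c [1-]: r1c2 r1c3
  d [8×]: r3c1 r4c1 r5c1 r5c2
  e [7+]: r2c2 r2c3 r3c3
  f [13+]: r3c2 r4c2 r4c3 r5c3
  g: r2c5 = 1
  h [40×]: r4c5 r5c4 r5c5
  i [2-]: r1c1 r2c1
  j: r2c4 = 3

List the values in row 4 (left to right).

1 3 2 5 4

J is a freebie; hence r2c4 = 3.
G is a freebie; hence r2c5 = 1.
The 4 cells of cage d must have product 8, so r5c2 = 1.
Cage e needs sum 7; hence r3c3 = 1.
Cage a needs product 60; hence r3c5 = 3.
Cage d needs product 8, which forces r4c1 = 1.
In row 1, 1 can only go at r1c4, so r1c4 = 1.
The two cells of cage b must have difference 1, which forces r1c5 = 2.
Cage h has product 40, leaving r5c4 = 2.
Cage d needs product 8, leaving r3c1 = 2.
2 is placed in row 5, which forces r5c1 = 4.
4 is placed in row 5, which forces r5c5 = 5.
Column 1 already has 4, which forces r1c1 = 3.
Column 1 already has 2, which forces r2c1 = 5.
Column 5 now contains 5, so r4c5 = 4.
5 is placed in row 5; hence r5c3 = 3.
Cage f has sum 13, so r3c2 = 5.
Cage a needs product 60, leaving r3c4 = 4.
The 4 cells of cage f must have sum 13, which forces r4c2 = 3.
Row 4 now contains 4; hence r4c3 = 2.
Row 4 now contains 4, which forces r4c4 = 5.
Column 2 now contains 5; hence r1c2 = 4.
Cage c's pair has difference 1, so r1c3 = 5.
Cage e needs sum 7, which forces r2c2 = 2.
Column 3 already has 2; hence r2c3 = 4.
The full grid is 3 4 5 1 2 / 5 2 4 3 1 / 2 5 1 4 3 / 1 3 2 5 4 / 4 1 3 2 5.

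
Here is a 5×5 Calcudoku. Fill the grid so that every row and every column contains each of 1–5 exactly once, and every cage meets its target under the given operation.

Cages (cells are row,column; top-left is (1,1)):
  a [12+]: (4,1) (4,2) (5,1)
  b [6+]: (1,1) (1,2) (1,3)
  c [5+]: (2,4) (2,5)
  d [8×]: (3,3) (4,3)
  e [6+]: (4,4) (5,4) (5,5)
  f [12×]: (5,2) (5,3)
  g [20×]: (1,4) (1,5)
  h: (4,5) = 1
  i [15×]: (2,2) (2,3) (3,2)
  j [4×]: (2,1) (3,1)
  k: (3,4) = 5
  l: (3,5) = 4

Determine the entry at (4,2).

5

K is a freebie; hence (3,4) = 5.
Cage l is given, so (3,5) = 4.
Cage h is given, which forces (4,5) = 1.
Column 4 already has 5, so (1,4) = 4.
4 is placed in column 5, which forces (1,5) = 5.
Cage j's pair has product 4; hence (2,1) = 4.
4 is placed in row 3, leaving (3,1) = 1.
1 is placed in row 3, so (3,2) = 3.
4 is placed in row 3, leaving (3,3) = 2.
The two cells of cage d must have product 8, which forces (4,3) = 4.
3 is placed in column 2; hence (5,2) = 4.
Column 3 already has 4; hence (5,3) = 3.
Cage e has sum 6; hence (5,4) = 1.
3 is placed in row 5, leaving (5,5) = 2.
Cage b needs sum 6, which forces (1,1) = 3.
Cage b has sum 6, so (1,2) = 2.
Column 3 now contains 3, so (1,3) = 1.
Column 3 already has 1; hence (2,3) = 5.
The two cells of cage c must have sum 5; hence (2,4) = 2.
Column 5 now contains 2, leaving (2,5) = 3.
Cage a needs sum 12, so (4,1) = 2.
Row 4 already has 4, so (4,2) = 5.
Cage e has sum 6, leaving (4,4) = 3.
3 is placed in row 5, leaving (5,1) = 5.
Row 2 already has 5, so (2,2) = 1.
Completed grid: 3 2 1 4 5 / 4 1 5 2 3 / 1 3 2 5 4 / 2 5 4 3 1 / 5 4 3 1 2.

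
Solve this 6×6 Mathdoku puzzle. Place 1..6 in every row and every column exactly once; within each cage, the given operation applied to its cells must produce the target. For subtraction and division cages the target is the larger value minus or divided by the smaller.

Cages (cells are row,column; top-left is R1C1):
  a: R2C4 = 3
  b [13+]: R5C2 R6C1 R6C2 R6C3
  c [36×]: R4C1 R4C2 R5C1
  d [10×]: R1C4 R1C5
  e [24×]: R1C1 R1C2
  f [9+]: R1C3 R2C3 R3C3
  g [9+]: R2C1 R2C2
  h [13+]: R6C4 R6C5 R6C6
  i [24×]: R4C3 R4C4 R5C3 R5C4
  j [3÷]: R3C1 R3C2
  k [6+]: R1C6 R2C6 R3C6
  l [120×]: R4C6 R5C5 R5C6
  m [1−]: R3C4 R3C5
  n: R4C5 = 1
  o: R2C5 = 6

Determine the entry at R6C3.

5

A is a freebie; hence R2C4 = 3.
Cage o is a single given cell, which forces R2C5 = 6.
Cage n is a single given cell; hence R4C5 = 1.
Row 4 needs a 5, and only R4C6 is open for it.
The 3 cells of cage l must have product 120, so R5C5 = 4.
The 3 cells of cage l must have product 120, so R5C6 = 6.
Cage h needs sum 13, so R6C4 = 6.
The only place for 5 in row 5 is R5C2.
Cage g needs two cells with sum 9; hence R2C1 = 5.
Column 2 already has 5, which forces R2C2 = 4.
Cage e needs two cells with product 24, which forces R1C1 = 4.
Column 2 now contains 4, leaving R1C2 = 6.
The 3 cells of cage c must have product 36, so R4C1 = 6.
In row 3, 6 can only go at R3C3, so R3C3 = 6.
The only place for 3 in row 1 is R1C6.
The only place for 1 in row 1 is R1C3.
Column 3 already has 1; hence R2C3 = 2.
2 is placed in row 2; hence R2C6 = 1.
1 is placed in column 6, which forces R3C6 = 2.
Column 3 now contains 2, which forces R5C3 = 3.
Cage i has product 24, leaving R5C4 = 1.
Column 6 now contains 2, so R6C6 = 4.
Column 4 now contains 1, so R3C4 = 4.
The 3 cells of cage c must have product 36; hence R4C2 = 3.
Column 3 now contains 3; hence R4C3 = 4.
The 4 cells of cage i must have product 24, which forces R4C4 = 2.
Row 5 now contains 3, which forces R5C1 = 2.
Column 1 now contains 2; hence R6C1 = 1.
Row 6 already has 1, leaving R6C2 = 2.
Row 6 already has 4, leaving R6C3 = 5.
The 3 cells of cage h must have sum 13, which forces R6C5 = 3.
Column 4 already has 2, so R1C4 = 5.
Cage d needs two cells with product 10, which forces R1C5 = 2.
1 is placed in column 1, which forces R3C1 = 3.
3 is placed in column 2; hence R3C2 = 1.
Column 5 already has 3; hence R3C5 = 5.
The full grid is 4 6 1 5 2 3 / 5 4 2 3 6 1 / 3 1 6 4 5 2 / 6 3 4 2 1 5 / 2 5 3 1 4 6 / 1 2 5 6 3 4.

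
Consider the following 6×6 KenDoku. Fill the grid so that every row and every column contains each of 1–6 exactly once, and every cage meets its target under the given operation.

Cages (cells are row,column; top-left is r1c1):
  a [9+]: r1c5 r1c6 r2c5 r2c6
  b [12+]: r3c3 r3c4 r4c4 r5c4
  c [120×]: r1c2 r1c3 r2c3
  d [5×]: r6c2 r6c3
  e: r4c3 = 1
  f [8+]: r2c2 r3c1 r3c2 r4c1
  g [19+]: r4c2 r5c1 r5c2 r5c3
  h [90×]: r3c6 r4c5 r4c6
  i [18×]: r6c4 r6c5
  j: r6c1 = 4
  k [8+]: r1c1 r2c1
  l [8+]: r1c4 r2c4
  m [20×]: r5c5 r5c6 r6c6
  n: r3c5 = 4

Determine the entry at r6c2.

1

Cage n is a single given cell, leaving r3c5 = 4.
Cage e is given, leaving r4c3 = 1.
J is a freebie, leaving r6c1 = 4.
1 is placed in column 3, leaving r6c3 = 5.
Cage c needs product 120, so r1c2 = 5.
Row 6 already has 5; hence r6c2 = 1.
Row 6 already has 1, leaving r6c6 = 2.
Cage f needs sum 8; hence r3c1 = 1.
Cage f needs sum 8, leaving r4c1 = 2.
Cage m needs product 20, which forces r5c5 = 2.
The 3 cells of cage m must have product 20, leaving r5c6 = 5.
Cage k needs two cells with sum 8; hence r1c1 = 3.
3 is placed in row 1, so r1c5 = 1.
Row 1 now contains 1, which forces r1c6 = 4.
Cage k's pair has sum 8, which forces r2c1 = 5.
1 is placed in column 5, which forces r2c5 = 3.
Column 6 now contains 4, so r2c6 = 1.
Cage g needs sum 19, so r4c2 = 6.
Cage h has product 90; hence r4c5 = 5.
Row 4 now contains 6, so r4c6 = 3.
3 is placed in column 1; hence r5c1 = 6.
Column 5 now contains 3, which forces r6c5 = 6.
Row 1 already has 4, so r1c3 = 6.
6 is placed in row 1, leaving r1c4 = 2.
Row 2 already has 3, so r2c2 = 2.
Cage c has product 120; hence r2c3 = 4.
Column 4 now contains 2; hence r2c4 = 6.
Cage f needs sum 8, leaving r3c2 = 3.
3 is placed in row 3, leaving r3c3 = 2.
Column 4 now contains 2; hence r3c4 = 5.
Column 6 already has 3; hence r3c6 = 6.
Row 4 already has 3, which forces r4c4 = 4.
3 is placed in column 2, which forces r5c2 = 4.
Column 3 now contains 4, so r5c3 = 3.
3 is placed in row 5, which forces r5c4 = 1.
6 is placed in row 6, which forces r6c4 = 3.
The full grid is 3 5 6 2 1 4 / 5 2 4 6 3 1 / 1 3 2 5 4 6 / 2 6 1 4 5 3 / 6 4 3 1 2 5 / 4 1 5 3 6 2.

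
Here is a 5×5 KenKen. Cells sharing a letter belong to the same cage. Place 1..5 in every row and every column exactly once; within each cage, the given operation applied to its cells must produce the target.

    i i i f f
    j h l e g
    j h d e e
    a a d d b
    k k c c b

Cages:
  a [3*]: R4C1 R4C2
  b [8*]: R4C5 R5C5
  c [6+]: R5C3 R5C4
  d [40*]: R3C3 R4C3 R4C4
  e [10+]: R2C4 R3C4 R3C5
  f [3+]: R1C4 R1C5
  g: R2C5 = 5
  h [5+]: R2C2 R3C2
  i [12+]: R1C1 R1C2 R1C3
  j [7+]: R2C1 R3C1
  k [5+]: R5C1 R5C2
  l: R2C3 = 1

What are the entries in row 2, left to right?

L is a freebie; hence R2C3 = 1.
G is a freebie, leaving R2C5 = 5.
Row 5 needs a 5, and only R5C3 is open for it.
The 3 cells of cage d must have product 40, leaving R4C4 = 5.
The two cells of cage c must have sum 6, which forces R5C4 = 1.
Column 4 already has 1, which forces R1C4 = 2.
The two cells of cage f must have sum 3, leaving R1C5 = 1.
Column 4 now contains 2; hence R3C4 = 4.
4 is placed in row 3; hence R3C5 = 3.
The two cells of cage j must have sum 7, which forces R2C1 = 2.
4 is placed in column 4; hence R2C4 = 3.
3 is placed in row 3, which forces R3C1 = 5.
4 is placed in row 3, leaving R3C3 = 2.
Cage d needs product 40, which forces R4C3 = 4.
Row 4 already has 4, which forces R4C5 = 2.
2 is placed in column 1; hence R5C1 = 3.
Row 5 already has 3; hence R5C2 = 2.
Column 5 already has 2, leaving R5C5 = 4.
Column 1 already has 3, which forces R1C1 = 4.
Cage i needs sum 12; hence R1C2 = 5.
Column 3 already has 4, so R1C3 = 3.
Row 2 already has 3, leaving R2C2 = 4.
Row 3 now contains 2, so R3C2 = 1.
Column 1 already has 3, leaving R4C1 = 1.
The two cells of cage a must have product 3; hence R4C2 = 3.
Filled in: 4 5 3 2 1 / 2 4 1 3 5 / 5 1 2 4 3 / 1 3 4 5 2 / 3 2 5 1 4.

2 4 1 3 5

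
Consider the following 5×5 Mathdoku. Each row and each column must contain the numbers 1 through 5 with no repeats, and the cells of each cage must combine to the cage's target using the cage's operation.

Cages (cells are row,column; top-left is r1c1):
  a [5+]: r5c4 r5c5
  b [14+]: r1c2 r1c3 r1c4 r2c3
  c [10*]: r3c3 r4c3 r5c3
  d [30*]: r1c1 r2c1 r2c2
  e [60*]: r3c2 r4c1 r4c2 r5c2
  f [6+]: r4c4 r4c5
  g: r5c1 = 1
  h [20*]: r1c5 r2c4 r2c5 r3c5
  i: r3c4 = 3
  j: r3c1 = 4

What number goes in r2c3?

J is a freebie, which forces r3c1 = 4.
Cage i is given, so r3c4 = 3.
Cage g is given, which forces r5c1 = 1.
Cage a needs two cells with sum 5, so r5c4 = 2.
Cage a's pair has sum 5, so r5c5 = 3.
Column 4 now contains 2, leaving r2c4 = 1.
Row 5 already has 2; hence r5c3 = 5.
Row 5 now contains 5, which forces r5c2 = 4.
In row 3, 2 can only go at r3c3, so r3c3 = 2.
Column 3 now contains 2, leaving r4c3 = 1.
Row 4 now contains 1, so r4c5 = 2.
The 4 cells of cage b must have sum 14, which forces r1c2 = 2.
Cage b has sum 14, which forces r1c4 = 5.
Cage e has product 60; hence r3c2 = 1.
1 is placed in row 3; hence r3c5 = 5.
The two cells of cage f must have sum 6; hence r4c4 = 4.
Row 1 now contains 5, so r1c1 = 3.
Row 1 now contains 3, so r1c3 = 4.
The 4 cells of cage h must have product 20, which forces r1c5 = 1.
The 3 cells of cage d must have product 30, so r2c1 = 2.
Cage d has product 30; hence r2c2 = 5.
Column 3 now contains 4, leaving r2c3 = 3.
5 is placed in column 5; hence r2c5 = 4.
Column 1 now contains 3; hence r4c1 = 5.
Column 2 now contains 5, leaving r4c2 = 3.
Completed grid: 3 2 4 5 1 / 2 5 3 1 4 / 4 1 2 3 5 / 5 3 1 4 2 / 1 4 5 2 3.

3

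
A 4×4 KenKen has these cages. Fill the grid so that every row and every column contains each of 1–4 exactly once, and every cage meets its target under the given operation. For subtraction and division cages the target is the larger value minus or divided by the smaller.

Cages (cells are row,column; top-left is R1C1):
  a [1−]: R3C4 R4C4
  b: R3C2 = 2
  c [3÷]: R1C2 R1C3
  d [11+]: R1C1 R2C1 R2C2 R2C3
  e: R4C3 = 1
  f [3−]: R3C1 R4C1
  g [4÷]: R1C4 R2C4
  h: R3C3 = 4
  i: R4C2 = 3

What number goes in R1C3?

Cage b is a single given cell, so R3C2 = 2.
Cage h is a single given cell, leaving R3C3 = 4.
Cage i is given, leaving R4C2 = 3.
Cage e is a single given cell, so R4C3 = 1.
Column 2 now contains 3, leaving R1C2 = 1.
Column 3 already has 1; hence R1C3 = 3.
Row 1 already has 1; hence R1C4 = 4.
1 is placed in column 2, which forces R2C2 = 4.
Column 3 already has 3; hence R2C3 = 2.
Column 4 already has 4, leaving R2C4 = 1.
4 is placed in row 3, which forces R3C1 = 1.
1 is placed in column 4, leaving R3C4 = 3.
Row 4 already has 1, leaving R4C1 = 4.
Column 4 already has 4, which forces R4C4 = 2.
Row 1 already has 4, so R1C1 = 2.
1 is placed in row 2; hence R2C1 = 3.
The full grid is 2 1 3 4 / 3 4 2 1 / 1 2 4 3 / 4 3 1 2.

3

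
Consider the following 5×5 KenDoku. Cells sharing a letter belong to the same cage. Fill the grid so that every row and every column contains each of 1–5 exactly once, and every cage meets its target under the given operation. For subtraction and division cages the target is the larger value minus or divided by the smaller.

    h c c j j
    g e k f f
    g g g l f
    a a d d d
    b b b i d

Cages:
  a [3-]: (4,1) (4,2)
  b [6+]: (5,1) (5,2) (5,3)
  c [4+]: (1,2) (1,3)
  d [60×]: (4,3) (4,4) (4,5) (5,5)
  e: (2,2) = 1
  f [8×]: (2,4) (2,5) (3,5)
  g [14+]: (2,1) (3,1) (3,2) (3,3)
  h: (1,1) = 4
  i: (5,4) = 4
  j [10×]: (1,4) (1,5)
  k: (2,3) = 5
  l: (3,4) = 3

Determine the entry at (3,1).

Cage h is a single given cell, which forces (1,1) = 4.
E is a freebie, which forces (2,2) = 1.
Cage k is a single given cell, so (2,3) = 5.
Cage l is given, leaving (3,4) = 3.
Cage i is given; hence (5,4) = 4.
Column 2 now contains 1, which forces (1,2) = 3.
Cage c needs two cells with sum 4; hence (1,3) = 1.
The 4 cells of cage g must have sum 14; hence (2,1) = 3.
4 is placed in column 4, which forces (2,4) = 2.
Cage f has product 8; hence (2,5) = 4.
The 3 cells of cage f must have product 8, which forces (3,5) = 1.
Column 2 now contains 3, so (5,2) = 2.
Row 5 already has 2, which forces (5,3) = 3.
3 is placed in row 5, leaving (5,5) = 5.
Column 4 already has 2, leaving (1,4) = 5.
Column 5 already has 5, leaving (1,5) = 2.
Cage d has product 60; hence (4,3) = 4.
Cage d needs product 60, leaving (4,4) = 1.
Column 5 already has 5, leaving (4,5) = 3.
Row 5 already has 2, so (5,1) = 1.
Cage g has sum 14, so (3,1) = 5.
Cage g needs sum 14, leaving (3,2) = 4.
Column 3 already has 4, so (3,3) = 2.
1 is placed in row 4, which forces (4,1) = 2.
4 is placed in row 4, so (4,2) = 5.
The full grid is 4 3 1 5 2 / 3 1 5 2 4 / 5 4 2 3 1 / 2 5 4 1 3 / 1 2 3 4 5.

5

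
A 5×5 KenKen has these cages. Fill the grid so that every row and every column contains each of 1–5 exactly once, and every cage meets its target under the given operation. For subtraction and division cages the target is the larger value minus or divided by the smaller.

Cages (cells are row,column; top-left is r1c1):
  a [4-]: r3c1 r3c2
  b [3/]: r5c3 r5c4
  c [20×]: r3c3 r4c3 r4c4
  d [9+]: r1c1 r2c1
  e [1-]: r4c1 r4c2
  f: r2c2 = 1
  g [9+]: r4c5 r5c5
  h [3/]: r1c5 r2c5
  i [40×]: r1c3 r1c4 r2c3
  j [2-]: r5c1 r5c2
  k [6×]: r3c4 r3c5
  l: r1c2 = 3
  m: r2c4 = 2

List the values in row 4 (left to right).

Cage l is a single given cell, so r1c2 = 3.
Row 1 now contains 3, which forces r1c5 = 1.
Cage f is a single given cell; hence r2c2 = 1.
M is a freebie, which forces r2c4 = 2.
1 is placed in column 5; hence r2c5 = 3.
Column 2 already has 1; hence r3c2 = 5.
Column 4 already has 2, which forces r3c4 = 3.
Column 5 now contains 3, which forces r3c5 = 2.
3 is placed in column 4, so r5c4 = 1.
The 3 cells of cage i must have product 40; hence r1c3 = 2.
Row 3 now contains 5; hence r3c1 = 1.
Row 3 now contains 1, so r3c3 = 4.
1 is placed in row 5, leaving r5c3 = 3.
The 3 cells of cage i must have product 40, so r1c4 = 4.
Column 3 already has 4, which forces r2c3 = 5.
The 3 cells of cage c must have product 20, leaving r4c3 = 1.
The 3 cells of cage c must have product 20, which forces r4c4 = 5.
Row 4 now contains 5, which forces r4c5 = 4.
Column 5 now contains 4; hence r5c5 = 5.
Row 1 already has 4, so r1c1 = 5.
Row 2 already has 5, leaving r2c1 = 4.
Row 4 now contains 5; hence r4c1 = 3.
Row 4 now contains 4, so r4c2 = 2.
Column 1 now contains 4, so r5c1 = 2.
2 is placed in column 2; hence r5c2 = 4.
Completed grid: 5 3 2 4 1 / 4 1 5 2 3 / 1 5 4 3 2 / 3 2 1 5 4 / 2 4 3 1 5.

3 2 1 5 4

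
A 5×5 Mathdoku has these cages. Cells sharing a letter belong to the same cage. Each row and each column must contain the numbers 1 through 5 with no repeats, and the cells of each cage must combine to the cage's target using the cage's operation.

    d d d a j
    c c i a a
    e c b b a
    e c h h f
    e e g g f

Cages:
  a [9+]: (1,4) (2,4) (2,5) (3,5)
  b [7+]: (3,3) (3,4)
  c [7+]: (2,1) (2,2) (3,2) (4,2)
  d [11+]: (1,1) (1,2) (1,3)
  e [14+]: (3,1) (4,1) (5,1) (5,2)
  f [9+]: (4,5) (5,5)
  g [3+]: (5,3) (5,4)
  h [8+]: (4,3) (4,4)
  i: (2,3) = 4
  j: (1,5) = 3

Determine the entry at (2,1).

J is a freebie, so (1,5) = 3.
The 4 cells of cage c must have sum 7, so (2,1) = 1.
I is a freebie; hence (2,3) = 4.
Cage a needs sum 9, so (1,4) = 1.
Cage a needs sum 9, leaving (3,5) = 1.
Column 4 already has 1, leaving (5,4) = 2.
Column 4 already has 2, so (2,4) = 5.
Cage a needs sum 9, which forces (2,5) = 2.
5 is placed in column 4, leaving (3,4) = 4.
Cage c needs sum 7, which forces (4,2) = 1.
5 is placed in column 4, so (4,4) = 3.
Row 5 already has 2; hence (5,3) = 1.
Row 2 now contains 2, so (2,2) = 3.
Cage c needs sum 7, leaving (3,2) = 2.
Cage b's pair has sum 7; hence (3,3) = 3.
Row 4 now contains 3, leaving (4,3) = 5.
Row 4 now contains 5; hence (4,5) = 4.
4 is placed in column 5, leaving (5,5) = 5.
Column 3 now contains 5, which forces (1,3) = 2.
Row 3 already has 3; hence (3,1) = 5.
Row 4 now contains 4, leaving (4,1) = 2.
The 4 cells of cage e must have sum 14, which forces (5,1) = 3.
Row 5 now contains 5; hence (5,2) = 4.
Column 1 now contains 5, leaving (1,1) = 4.
Column 2 already has 4, so (1,2) = 5.
The full grid is 4 5 2 1 3 / 1 3 4 5 2 / 5 2 3 4 1 / 2 1 5 3 4 / 3 4 1 2 5.

1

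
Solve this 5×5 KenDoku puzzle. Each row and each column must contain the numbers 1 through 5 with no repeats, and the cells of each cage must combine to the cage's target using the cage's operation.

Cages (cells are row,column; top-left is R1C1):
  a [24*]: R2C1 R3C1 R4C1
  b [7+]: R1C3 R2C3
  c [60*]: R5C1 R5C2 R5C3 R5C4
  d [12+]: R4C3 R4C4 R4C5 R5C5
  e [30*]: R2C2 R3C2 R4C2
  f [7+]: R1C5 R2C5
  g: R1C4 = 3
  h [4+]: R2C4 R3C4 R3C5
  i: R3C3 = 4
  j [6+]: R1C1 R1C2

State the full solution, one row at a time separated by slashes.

Cage g is a single given cell, which forces R1C4 = 3.
Cage h needs sum 4, so R2C4 = 1.
Cage i is a single given cell, leaving R3C3 = 4.
The 3 cells of cage h must have sum 4, leaving R3C4 = 2.
The 3 cells of cage h must have sum 4, so R3C5 = 1.
Row 3 already has 2; hence R3C1 = 3.
3 is placed in row 3, leaving R3C2 = 5.
Row 1 needs a 1, and only R1C2 is open for it.
The two cells of cage j must have sum 6, which forces R1C1 = 5.
5 is placed in row 1; hence R1C3 = 2.
Row 1 already has 2, so R1C5 = 4.
2 is placed in column 3, leaving R2C3 = 5.
Cage f's pair has sum 7, so R2C5 = 3.
Cage d has sum 12, leaving R4C4 = 4.
Cage c has product 60, so R5C4 = 5.
5 is placed in row 5; hence R5C5 = 2.
The 3 cells of cage a must have product 24; hence R2C1 = 4.
Row 2 now contains 3, so R2C2 = 2.
Row 4 already has 4, so R4C1 = 2.
Cage e has product 30, which forces R4C2 = 3.
The 4 cells of cage d must have sum 12, so R4C3 = 1.
Column 5 now contains 2; hence R4C5 = 5.
Column 1 now contains 4, so R5C1 = 1.
Column 2 now contains 3, leaving R5C2 = 4.
Column 3 now contains 1, which forces R5C3 = 3.

5 1 2 3 4 / 4 2 5 1 3 / 3 5 4 2 1 / 2 3 1 4 5 / 1 4 3 5 2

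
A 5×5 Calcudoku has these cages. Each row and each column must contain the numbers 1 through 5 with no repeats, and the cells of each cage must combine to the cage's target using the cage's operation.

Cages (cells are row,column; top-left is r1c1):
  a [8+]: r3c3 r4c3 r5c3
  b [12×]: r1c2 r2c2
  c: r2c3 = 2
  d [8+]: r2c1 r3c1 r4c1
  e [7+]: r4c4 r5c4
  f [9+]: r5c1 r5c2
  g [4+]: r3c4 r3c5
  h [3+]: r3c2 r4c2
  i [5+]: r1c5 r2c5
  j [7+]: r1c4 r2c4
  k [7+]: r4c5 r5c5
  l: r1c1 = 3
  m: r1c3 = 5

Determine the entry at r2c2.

3

Cage l is given; hence r1c1 = 3.
Row 1 already has 3, leaving r1c2 = 4.
Cage m is given; hence r1c3 = 5.
5 is placed in row 1, so r1c4 = 2.
2 is placed in row 1, leaving r1c5 = 1.
Column 2 already has 4, leaving r2c2 = 3.
Cage c is given, so r2c3 = 2.
Row 2 already has 2, so r2c5 = 4.
1 is placed in column 5, leaving r3c5 = 3.
Column 2 already has 4, so r5c2 = 5.
5 is placed in row 5, leaving r5c5 = 2.
Row 2 already has 4, leaving r2c4 = 5.
3 is placed in row 3, which forces r3c4 = 1.
Column 5 already has 2, which forces r4c5 = 5.
5 is placed in row 5; hence r5c1 = 4.
4 is placed in row 5, which forces r5c4 = 3.
Row 2 already has 5, which forces r2c1 = 1.
Cage d needs sum 8, so r3c1 = 5.
1 is placed in row 3, so r3c2 = 2.
1 is placed in row 3, so r3c3 = 4.
Cage d has sum 8; hence r4c1 = 2.
Cage h needs two cells with sum 3, which forces r4c2 = 1.
Cage a needs sum 8, which forces r4c3 = 3.
3 is placed in column 4, leaving r4c4 = 4.
3 is placed in row 5; hence r5c3 = 1.
Filled in: 3 4 5 2 1 / 1 3 2 5 4 / 5 2 4 1 3 / 2 1 3 4 5 / 4 5 1 3 2.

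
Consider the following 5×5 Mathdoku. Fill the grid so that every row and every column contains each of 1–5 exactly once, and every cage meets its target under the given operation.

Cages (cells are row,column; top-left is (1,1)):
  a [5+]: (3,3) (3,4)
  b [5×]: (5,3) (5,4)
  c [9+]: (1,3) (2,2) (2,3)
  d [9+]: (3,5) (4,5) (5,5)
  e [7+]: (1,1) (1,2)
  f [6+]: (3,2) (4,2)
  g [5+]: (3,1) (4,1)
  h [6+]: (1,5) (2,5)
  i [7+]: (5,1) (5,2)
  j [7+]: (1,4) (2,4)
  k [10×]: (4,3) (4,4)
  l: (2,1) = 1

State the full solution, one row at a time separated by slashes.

5 2 3 4 1 / 1 4 2 3 5 / 2 5 4 1 3 / 3 1 5 2 4 / 4 3 1 5 2

Cage l is given, leaving (2,1) = 1.
The two cells of cage g must have sum 5, leaving (3,1) = 2.
2 is placed in row 3, leaving (3,2) = 5.
The pair (4,3)/(4,4) in row 4 holds {2, 5}, so (4,1) = 3.
Column 1 already has 3; hence (5,1) = 4.
Row 5 now contains 4, leaving (5,2) = 3.
Row 5 already has 3, which forces (5,5) = 2.
Column 1 now contains 4; hence (1,1) = 5.
Cage e needs two cells with sum 7, which forces (1,2) = 2.
The two cells of cage h must have sum 6, so (1,5) = 1.
Column 2 now contains 2, so (2,2) = 4.
Cage h needs two cells with sum 6, so (2,5) = 5.
Cage d has sum 9, so (3,5) = 3.
Cage f's pair has sum 6, which forces (4,2) = 1.
Cage d has sum 9, so (4,5) = 4.
Cage c has sum 9; hence (1,3) = 3.
Cage j's pair has sum 7, which forces (1,4) = 4.
Cage c needs sum 9, which forces (2,3) = 2.
The two cells of cage j must have sum 7, leaving (2,4) = 3.
4 is placed in column 4; hence (3,4) = 1.
Column 3 already has 2; hence (4,3) = 5.
Row 4 now contains 5, which forces (4,4) = 2.
5 is placed in column 3, leaving (5,3) = 1.
1 is placed in column 4, which forces (5,4) = 5.
1 is placed in row 3, leaving (3,3) = 4.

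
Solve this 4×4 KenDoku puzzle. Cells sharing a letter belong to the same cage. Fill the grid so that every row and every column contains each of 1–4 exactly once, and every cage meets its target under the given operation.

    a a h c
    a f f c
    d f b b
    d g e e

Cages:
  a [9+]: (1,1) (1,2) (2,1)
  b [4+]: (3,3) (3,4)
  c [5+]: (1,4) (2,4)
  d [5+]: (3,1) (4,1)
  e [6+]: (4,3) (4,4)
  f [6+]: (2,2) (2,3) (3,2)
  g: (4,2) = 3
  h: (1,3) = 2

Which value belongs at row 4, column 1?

1

Cage h is a single given cell, leaving (1,3) = 2.
G is a freebie; hence (4,2) = 3.
2 is placed in column 3; hence (4,3) = 4.
Row 4 already has 4; hence (4,4) = 2.
Column 2 now contains 3; hence (1,2) = 4.
Row 1 already has 4, which forces (1,4) = 1.
Column 4 now contains 1, which forces (2,4) = 4.
The two cells of cage d must have sum 5; hence (3,1) = 4.
Column 4 now contains 1; hence (3,4) = 3.
Row 4 now contains 2, which forces (4,1) = 1.
Row 1 already has 1, so (1,1) = 3.
Row 2 now contains 4, which forces (2,1) = 2.
Row 2 already has 2, which forces (2,2) = 1.
Cage f needs sum 6; hence (2,3) = 3.
Column 2 now contains 1, leaving (3,2) = 2.
Row 3 already has 3, so (3,3) = 1.
Completed grid: 3 4 2 1 / 2 1 3 4 / 4 2 1 3 / 1 3 4 2.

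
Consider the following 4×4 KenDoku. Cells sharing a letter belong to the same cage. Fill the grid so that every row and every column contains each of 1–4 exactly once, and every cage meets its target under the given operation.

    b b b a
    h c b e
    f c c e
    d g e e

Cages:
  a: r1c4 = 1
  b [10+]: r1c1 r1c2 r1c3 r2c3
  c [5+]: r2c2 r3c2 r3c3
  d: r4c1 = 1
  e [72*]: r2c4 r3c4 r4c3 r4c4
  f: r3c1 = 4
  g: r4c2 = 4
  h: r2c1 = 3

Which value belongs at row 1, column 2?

3

Cage a is a single given cell, so r1c4 = 1.
Cage h is a single given cell, which forces r2c1 = 3.
Cage f is a single given cell; hence r3c1 = 4.
Cage d is a single given cell, leaving r4c1 = 1.
G is a freebie, so r4c2 = 4.
The 4 cells of cage e must have product 72; hence r4c3 = 3.
4 is placed in row 4, which forces r4c4 = 2.
Column 1 already has 4, which forces r1c1 = 2.
The 4 cells of cage b must have sum 10, leaving r1c2 = 3.
Cage b needs sum 10, which forces r1c3 = 4.
Cage b has sum 10, leaving r2c3 = 1.
Column 4 now contains 2; hence r2c4 = 4.
Column 2 now contains 3; hence r3c2 = 1.
1 is placed in column 3; hence r3c3 = 2.
Column 4 now contains 2; hence r3c4 = 3.
1 is placed in row 2, leaving r2c2 = 2.
The full grid is 2 3 4 1 / 3 2 1 4 / 4 1 2 3 / 1 4 3 2.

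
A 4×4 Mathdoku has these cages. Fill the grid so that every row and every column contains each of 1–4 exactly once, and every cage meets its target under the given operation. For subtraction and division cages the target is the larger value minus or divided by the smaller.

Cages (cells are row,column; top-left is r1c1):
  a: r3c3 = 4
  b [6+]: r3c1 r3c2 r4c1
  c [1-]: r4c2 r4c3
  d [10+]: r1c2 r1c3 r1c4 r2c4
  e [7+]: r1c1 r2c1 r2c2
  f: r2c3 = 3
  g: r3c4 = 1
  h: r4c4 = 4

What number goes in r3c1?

Cage f is given, so r2c3 = 3.
Cage a is a single given cell, leaving r3c3 = 4.
G is a freebie, so r3c4 = 1.
H is a freebie, leaving r4c4 = 4.
The 4 cells of cage d must have sum 10, leaving r1c2 = 4.
The 4 cells of cage d must have sum 10, leaving r1c3 = 1.
Cage d has sum 10, leaving r1c4 = 3.
Column 4 now contains 4, so r2c4 = 2.
The 3 cells of cage b must have sum 6; hence r4c1 = 1.
1 is placed in column 3; hence r4c3 = 2.
Row 1 now contains 1; hence r1c1 = 2.
Column 1 now contains 1; hence r2c1 = 4.
Row 2 now contains 2; hence r2c2 = 1.
2 is placed in column 1, which forces r3c1 = 3.
3 is placed in row 3; hence r3c2 = 2.
Row 4 now contains 2, which forces r4c2 = 3.
The full grid is 2 4 1 3 / 4 1 3 2 / 3 2 4 1 / 1 3 2 4.

3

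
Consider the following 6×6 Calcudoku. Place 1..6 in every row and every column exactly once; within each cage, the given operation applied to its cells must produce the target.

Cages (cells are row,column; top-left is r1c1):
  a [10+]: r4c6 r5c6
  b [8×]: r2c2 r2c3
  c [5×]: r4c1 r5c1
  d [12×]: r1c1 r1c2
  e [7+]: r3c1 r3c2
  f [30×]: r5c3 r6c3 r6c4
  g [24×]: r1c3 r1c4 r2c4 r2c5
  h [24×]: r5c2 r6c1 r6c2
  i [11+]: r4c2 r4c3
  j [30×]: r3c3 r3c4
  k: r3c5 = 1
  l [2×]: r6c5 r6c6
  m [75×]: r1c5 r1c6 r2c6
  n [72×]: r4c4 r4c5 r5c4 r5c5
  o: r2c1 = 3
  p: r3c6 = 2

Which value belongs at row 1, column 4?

Cage m needs product 75, which forces r1c5 = 5.
Cage m has product 75, which forces r1c6 = 3.
Cage o is a single given cell; hence r2c1 = 3.
Cage m has product 75, which forces r2c6 = 5.
Cage k is given, so r3c5 = 1.
Cage p is a single given cell, which forces r3c6 = 2.
1 is placed in column 5, which forces r6c5 = 2.
2 is placed in column 6, which forces r6c6 = 1.
The two cells of cage e must have sum 7, which forces r3c1 = 4.
The two cells of cage e must have sum 7; hence r3c2 = 3.
Column 1 now contains 4, so r6c1 = 6.
Row 6 already has 6; hence r6c2 = 4.
Column 1 already has 6; hence r1c1 = 2.
The two cells of cage d must have product 12, leaving r1c2 = 6.
Row 1 now contains 2, leaving r1c3 = 1.
1 is placed in row 1, leaving r1c4 = 4.
4 is placed in column 2, so r2c2 = 2.
Cage b needs two cells with product 8, leaving r2c3 = 4.
2 is placed in row 2, which forces r2c4 = 1.
4 is placed in row 2, so r2c5 = 6.
Column 2 now contains 6, leaving r4c2 = 5.
5 is placed in row 4, leaving r4c3 = 6.
6 is placed in row 4, leaving r4c6 = 4.
Cage h needs product 24, which forces r5c2 = 1.
The 3 cells of cage f must have product 30, so r5c3 = 2.
4 is placed in column 6, which forces r5c6 = 6.
Column 3 already has 6, so r3c3 = 5.
The two cells of cage j must have product 30, so r3c4 = 6.
5 is placed in row 4, leaving r4c1 = 1.
Cage n has product 72, leaving r4c4 = 2.
Row 4 now contains 4, which forces r4c5 = 3.
Row 5 already has 1, which forces r5c1 = 5.
Row 5 now contains 6, leaving r5c4 = 3.
The 4 cells of cage n must have product 72, which forces r5c5 = 4.
5 is placed in column 3, so r6c3 = 3.
Column 4 already has 3, which forces r6c4 = 5.
The full grid is 2 6 1 4 5 3 / 3 2 4 1 6 5 / 4 3 5 6 1 2 / 1 5 6 2 3 4 / 5 1 2 3 4 6 / 6 4 3 5 2 1.

4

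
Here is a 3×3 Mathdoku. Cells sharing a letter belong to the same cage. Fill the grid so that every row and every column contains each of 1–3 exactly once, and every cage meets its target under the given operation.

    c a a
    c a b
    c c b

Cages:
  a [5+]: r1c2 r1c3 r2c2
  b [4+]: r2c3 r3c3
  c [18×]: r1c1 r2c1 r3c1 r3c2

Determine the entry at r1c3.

Cage c needs product 18, leaving r3c2 = 3.
Row 3 now contains 3, so r3c3 = 1.
3 is placed in column 2, leaving r1c2 = 1.
Column 3 now contains 1; hence r1c3 = 2.
Cage a has sum 5, leaving r2c2 = 2.
Column 3 now contains 1; hence r2c3 = 3.
Row 3 already has 1, so r3c1 = 2.
Row 1 now contains 1; hence r1c1 = 3.
Row 2 already has 3, so r2c1 = 1.
The full grid is 3 1 2 / 1 2 3 / 2 3 1.

2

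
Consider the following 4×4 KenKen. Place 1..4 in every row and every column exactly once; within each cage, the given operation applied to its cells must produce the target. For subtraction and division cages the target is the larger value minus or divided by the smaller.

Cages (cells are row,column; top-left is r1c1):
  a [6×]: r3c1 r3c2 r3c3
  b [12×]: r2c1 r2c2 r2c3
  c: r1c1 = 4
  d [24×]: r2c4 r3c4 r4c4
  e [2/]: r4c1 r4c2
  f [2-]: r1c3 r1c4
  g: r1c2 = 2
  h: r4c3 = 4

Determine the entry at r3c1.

1

Cage c is given, leaving r1c1 = 4.
G is a freebie, leaving r1c2 = 2.
H is a freebie; hence r4c3 = 4.
Cage b has product 12, which forces r2c2 = 4.
The two cells of cage e must have quotient 2, so r4c1 = 2.
Row 4 already has 4, leaving r4c2 = 1.
Row 4 now contains 2, leaving r4c4 = 3.
Cage f needs two cells with difference 2, which forces r1c3 = 3.
Column 4 already has 3; hence r1c4 = 1.
3 is placed in column 3, leaving r2c3 = 1.
Column 4 already has 3, leaving r2c4 = 2.
The 3 cells of cage a must have product 6, leaving r3c1 = 1.
Column 2 now contains 1, leaving r3c2 = 3.
Cage a needs product 6, so r3c3 = 2.
Cage d needs product 24, so r3c4 = 4.
Row 2 already has 1, leaving r2c1 = 3.
Filled in: 4 2 3 1 / 3 4 1 2 / 1 3 2 4 / 2 1 4 3.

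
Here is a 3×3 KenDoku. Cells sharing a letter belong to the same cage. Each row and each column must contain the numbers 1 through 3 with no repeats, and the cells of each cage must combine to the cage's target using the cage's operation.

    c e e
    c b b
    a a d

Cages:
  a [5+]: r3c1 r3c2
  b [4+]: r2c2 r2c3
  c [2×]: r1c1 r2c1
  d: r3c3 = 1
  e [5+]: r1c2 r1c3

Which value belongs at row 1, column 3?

Cage d is a single given cell, leaving r3c3 = 1.
Cage b's pair has sum 4, so r2c2 = 1.
Column 3 already has 1, which forces r2c3 = 3.
Cage c needs two cells with product 2; hence r1c1 = 1.
Cage e needs two cells with sum 5; hence r1c2 = 3.
Column 3 already has 3; hence r1c3 = 2.
Row 2 already has 1, leaving r2c1 = 2.
2 is placed in column 1, so r3c1 = 3.
Column 2 now contains 3, so r3c2 = 2.
Completed grid: 1 3 2 / 2 1 3 / 3 2 1.

2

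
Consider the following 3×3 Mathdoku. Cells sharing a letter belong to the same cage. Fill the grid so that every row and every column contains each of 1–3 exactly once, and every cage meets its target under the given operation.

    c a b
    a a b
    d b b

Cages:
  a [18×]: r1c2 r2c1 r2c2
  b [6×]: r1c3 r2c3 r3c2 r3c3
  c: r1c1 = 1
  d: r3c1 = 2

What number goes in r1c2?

3

Cage c is a single given cell, leaving r1c1 = 1.
Cage a needs product 18, which forces r1c2 = 3.
3 is placed in row 1, leaving r1c3 = 2.
Cage a has product 18; hence r2c1 = 3.
The 3 cells of cage a must have product 18; hence r2c2 = 2.
Row 2 now contains 3, leaving r2c3 = 1.
D is a freebie; hence r3c1 = 2.
Cage b has product 6; hence r3c2 = 1.
Column 3 already has 2, so r3c3 = 3.
Filled in: 1 3 2 / 3 2 1 / 2 1 3.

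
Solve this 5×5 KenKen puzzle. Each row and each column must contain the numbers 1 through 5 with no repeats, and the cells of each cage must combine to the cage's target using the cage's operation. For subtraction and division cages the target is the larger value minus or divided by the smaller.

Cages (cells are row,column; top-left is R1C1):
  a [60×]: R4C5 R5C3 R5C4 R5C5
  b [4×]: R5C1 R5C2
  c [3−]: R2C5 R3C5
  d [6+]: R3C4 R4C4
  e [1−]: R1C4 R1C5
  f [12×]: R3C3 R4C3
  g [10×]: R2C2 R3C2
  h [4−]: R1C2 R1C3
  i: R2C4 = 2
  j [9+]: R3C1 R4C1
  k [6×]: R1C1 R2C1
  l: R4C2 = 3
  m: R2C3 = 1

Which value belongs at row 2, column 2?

5

M is a freebie, so R2C3 = 1.
Cage i is given, leaving R2C4 = 2.
Cage l is given; hence R4C2 = 3.
Row 4 now contains 3, which forces R4C3 = 4.
Cage k needs two cells with product 6, so R1C1 = 2.
Cage h's pair has difference 4; hence R1C2 = 1.
1 is placed in column 3, leaving R1C3 = 5.
Row 2 now contains 2, so R2C1 = 3.
Row 2 now contains 2; hence R2C2 = 5.
Row 2 already has 5, leaving R2C5 = 4.
Cage j needs two cells with sum 9, leaving R3C1 = 4.
The two cells of cage g must have product 10, so R3C2 = 2.
Column 3 already has 4, which forces R3C3 = 3.
Row 3 already has 2, so R3C5 = 1.
4 is placed in row 4; hence R4C1 = 5.
Row 4 already has 5, so R4C4 = 1.
Row 4 already has 5, which forces R4C5 = 2.
Column 1 now contains 4; hence R5C1 = 1.
Column 2 already has 1; hence R5C2 = 4.
Column 3 already has 3, which forces R5C3 = 2.
Cage e needs two cells with difference 1, leaving R1C4 = 4.
4 is placed in column 5, which forces R1C5 = 3.
Row 3 already has 1, leaving R3C4 = 5.
Column 4 already has 5, so R5C4 = 3.
3 is placed in column 5, so R5C5 = 5.
Filled in: 2 1 5 4 3 / 3 5 1 2 4 / 4 2 3 5 1 / 5 3 4 1 2 / 1 4 2 3 5.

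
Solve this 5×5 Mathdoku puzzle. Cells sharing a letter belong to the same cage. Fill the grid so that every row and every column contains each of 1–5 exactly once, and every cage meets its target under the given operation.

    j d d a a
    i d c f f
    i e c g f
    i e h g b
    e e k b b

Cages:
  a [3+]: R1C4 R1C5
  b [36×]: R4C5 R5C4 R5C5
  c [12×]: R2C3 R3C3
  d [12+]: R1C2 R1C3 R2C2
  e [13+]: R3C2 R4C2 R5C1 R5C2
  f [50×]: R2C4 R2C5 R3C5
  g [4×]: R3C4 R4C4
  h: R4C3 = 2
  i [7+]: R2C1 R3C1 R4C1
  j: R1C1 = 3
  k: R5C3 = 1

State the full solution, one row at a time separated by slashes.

J is a freebie, which forces R1C1 = 3.
Cage f needs product 50, which forces R2C4 = 5.
The 3 cells of cage f must have product 50, which forces R2C5 = 2.
Cage f needs product 50, so R3C5 = 5.
Cage h is a single given cell, which forces R4C3 = 2.
Cage b needs product 36; hence R4C5 = 3.
Cage k is a single given cell, which forces R5C3 = 1.
The 3 cells of cage b must have product 36, so R5C4 = 3.
Cage b has product 36, which forces R5C5 = 4.
Cage a's pair has sum 3, so R1C4 = 2.
Column 5 now contains 2; hence R1C5 = 1.
Cage d has sum 12, which forces R2C2 = 3.
Row 2 already has 3, leaving R2C3 = 4.
The 3 cells of cage i must have sum 7, so R3C1 = 2.
Row 3 now contains 2, leaving R3C2 = 1.
4 is placed in column 3, which forces R3C3 = 3.
1 is placed in row 3, which forces R3C4 = 4.
4 is placed in column 4, leaving R4C4 = 1.
Column 1 already has 2, so R5C1 = 5.
5 is placed in row 5, so R5C2 = 2.
The 3 cells of cage d must have sum 12, which forces R1C2 = 4.
4 is placed in column 3, leaving R1C3 = 5.
Row 2 now contains 4; hence R2C1 = 1.
1 is placed in row 4, which forces R4C1 = 4.
Cage e has sum 13, which forces R4C2 = 5.

3 4 5 2 1 / 1 3 4 5 2 / 2 1 3 4 5 / 4 5 2 1 3 / 5 2 1 3 4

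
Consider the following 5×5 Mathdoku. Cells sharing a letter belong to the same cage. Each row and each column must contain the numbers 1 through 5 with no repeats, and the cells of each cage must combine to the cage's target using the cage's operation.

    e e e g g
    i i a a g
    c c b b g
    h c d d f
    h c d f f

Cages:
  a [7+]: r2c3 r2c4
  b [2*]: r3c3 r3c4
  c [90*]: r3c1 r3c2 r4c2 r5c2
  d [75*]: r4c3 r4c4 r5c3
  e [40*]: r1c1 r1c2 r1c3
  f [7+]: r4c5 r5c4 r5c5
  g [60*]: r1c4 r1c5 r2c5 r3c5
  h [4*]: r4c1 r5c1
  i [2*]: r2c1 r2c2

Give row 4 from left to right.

4 2 3 5 1

Cage c needs product 90; hence r3c1 = 3.
Cage d has product 75, so r4c3 = 3.
Cage d has product 75, leaving r4c4 = 5.
Cage d needs product 75; hence r5c3 = 5.
Cage a's pair has sum 7, leaving r2c3 = 4.
Cage a needs two cells with sum 7, so r2c4 = 3.
Cage c has product 90, so r3c2 = 5.
Row 4 now contains 5, which forces r4c2 = 2.
Cage c has product 90; hence r5c2 = 3.
Cage e needs product 40, leaving r1c1 = 5.
Column 2 now contains 2, so r1c2 = 4.
Column 3 now contains 4, so r1c3 = 2.
Row 1 already has 2, which forces r1c4 = 1.
Cage g needs product 60, which forces r1c5 = 3.
The two cells of cage i must have product 2; hence r2c1 = 2.
Column 2 now contains 2, so r2c2 = 1.
Cage g needs product 60, so r2c5 = 5.
Column 3 already has 2; hence r3c3 = 1.
Column 4 already has 1; hence r3c4 = 2.
Row 3 already has 2; hence r3c5 = 4.
4 is placed in column 5, leaving r4c5 = 1.
2 is placed in column 4, leaving r5c4 = 4.
Column 5 now contains 1, so r5c5 = 2.
1 is placed in row 4, so r4c1 = 4.
Row 5 now contains 4; hence r5c1 = 1.
The full grid is 5 4 2 1 3 / 2 1 4 3 5 / 3 5 1 2 4 / 4 2 3 5 1 / 1 3 5 4 2.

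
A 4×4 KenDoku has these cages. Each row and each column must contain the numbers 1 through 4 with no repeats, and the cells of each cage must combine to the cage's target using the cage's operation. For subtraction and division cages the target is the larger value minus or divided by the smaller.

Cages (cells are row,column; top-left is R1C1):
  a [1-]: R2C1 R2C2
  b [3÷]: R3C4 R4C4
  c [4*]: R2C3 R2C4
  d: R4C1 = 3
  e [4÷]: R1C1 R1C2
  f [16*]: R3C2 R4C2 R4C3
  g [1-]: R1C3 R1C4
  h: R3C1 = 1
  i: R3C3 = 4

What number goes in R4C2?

4

H is a freebie, so R3C1 = 1.
I is a freebie; hence R3C3 = 4.
1 is placed in row 3, which forces R3C4 = 3.
Cage d is given, which forces R4C1 = 3.
4 is placed in column 3; hence R4C3 = 2.
Column 4 now contains 3; hence R4C4 = 1.
1 is placed in column 1, leaving R1C1 = 4.
The two cells of cage e must have quotient 4; hence R1C2 = 1.
Row 1 already has 1, which forces R1C3 = 3.
4 is placed in row 1, which forces R1C4 = 2.
Column 1 now contains 4; hence R2C1 = 2.
Column 2 already has 1, which forces R2C2 = 3.
4 is placed in column 3, leaving R2C3 = 1.
1 is placed in column 4, leaving R2C4 = 4.
4 is placed in row 3, which forces R3C2 = 2.
Row 4 now contains 1, so R4C2 = 4.
Filled in: 4 1 3 2 / 2 3 1 4 / 1 2 4 3 / 3 4 2 1.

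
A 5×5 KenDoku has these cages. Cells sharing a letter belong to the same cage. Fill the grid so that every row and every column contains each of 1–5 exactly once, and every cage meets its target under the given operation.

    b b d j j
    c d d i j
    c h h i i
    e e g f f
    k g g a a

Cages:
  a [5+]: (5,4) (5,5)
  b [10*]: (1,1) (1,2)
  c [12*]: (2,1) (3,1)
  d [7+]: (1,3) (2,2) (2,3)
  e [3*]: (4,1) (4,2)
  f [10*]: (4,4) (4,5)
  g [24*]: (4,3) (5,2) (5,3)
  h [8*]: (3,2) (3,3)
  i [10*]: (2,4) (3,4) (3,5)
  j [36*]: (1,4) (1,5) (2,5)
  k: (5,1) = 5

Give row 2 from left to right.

4 1 5 2 3

Cage j needs product 36, so (1,4) = 3.
Cage j has product 36; hence (1,5) = 4.
The 3 cells of cage j must have product 36, so (2,5) = 3.
Cage k is given; hence (5,1) = 5.
Column 1 now contains 5, which forces (1,1) = 2.
The two cells of cage b must have product 10, which forces (1,2) = 5.
2 is placed in row 1, leaving (1,3) = 1.
3 is placed in row 2; hence (2,1) = 4.
Cage c needs two cells with product 12, so (3,1) = 3.
Column 1 now contains 3, so (4,1) = 1.
Row 4 now contains 1, leaving (4,2) = 3.
The two cells of cage a must have sum 5; hence (5,4) = 4.
The two cells of cage a must have sum 5, leaving (5,5) = 1.
The 3 cells of cage d must have sum 7, which forces (2,2) = 1.
Cage d has sum 7, which forces (2,3) = 5.
5 is placed in row 2, which forces (2,4) = 2.
The 3 cells of cage g must have product 24, so (4,3) = 4.
2 is placed in column 4, so (4,4) = 5.
Row 4 now contains 5; hence (4,5) = 2.
Row 5 now contains 4, which forces (5,2) = 2.
Cage g needs product 24, leaving (5,3) = 3.
Column 2 now contains 2, which forces (3,2) = 4.
Column 3 now contains 4, leaving (3,3) = 2.
Column 4 now contains 5, so (3,4) = 1.
2 is placed in column 5, leaving (3,5) = 5.
Completed grid: 2 5 1 3 4 / 4 1 5 2 3 / 3 4 2 1 5 / 1 3 4 5 2 / 5 2 3 4 1.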